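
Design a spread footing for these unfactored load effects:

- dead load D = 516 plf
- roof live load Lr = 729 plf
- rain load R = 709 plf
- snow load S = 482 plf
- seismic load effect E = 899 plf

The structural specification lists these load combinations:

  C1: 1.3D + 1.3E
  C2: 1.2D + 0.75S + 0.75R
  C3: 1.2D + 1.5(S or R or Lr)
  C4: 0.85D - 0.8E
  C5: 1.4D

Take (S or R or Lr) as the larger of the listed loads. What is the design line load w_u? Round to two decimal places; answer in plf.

(S or R or Lr) → Lr = 729 plf.
C1: 1.3(516) + 1.3(899) = 670.80 + 1168.70 = 1839.50
C2: 1.2(516) + 0.75(482) + 0.75(709) = 619.20 + 361.50 + 531.75 = 1512.45
C3: 1.2(516) + 1.5(729) = 619.20 + 1093.50 = 1712.70
C4: 0.85(516) - 0.8(899) = 438.60 - 719.20 = -280.60
C5: 1.4(516) = 722.40
The controlling combination is 1, giving 1839.50 plf.

1839.50 plf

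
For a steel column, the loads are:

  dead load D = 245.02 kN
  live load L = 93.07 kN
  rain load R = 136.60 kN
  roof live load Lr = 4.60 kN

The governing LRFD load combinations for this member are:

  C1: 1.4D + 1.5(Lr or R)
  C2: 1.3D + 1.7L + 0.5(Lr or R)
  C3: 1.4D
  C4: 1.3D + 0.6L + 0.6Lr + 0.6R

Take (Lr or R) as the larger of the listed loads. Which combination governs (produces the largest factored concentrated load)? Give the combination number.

(Lr or R) → R = 136.60 kN.
C1: 1.4(245.02) + 1.5(136.60) = 343.03 + 204.90 = 547.93
C2: 1.3(245.02) + 1.7(93.07) + 0.5(136.60) = 318.53 + 158.22 + 68.30 = 545.05
C3: 1.4(245.02) = 343.03
C4: 1.3(245.02) + 0.6(93.07) + 0.6(4.60) + 0.6(136.60) = 318.53 + 55.84 + 2.76 + 81.96 = 459.09
The largest value is 547.93 kN from combination 1.

Combination 1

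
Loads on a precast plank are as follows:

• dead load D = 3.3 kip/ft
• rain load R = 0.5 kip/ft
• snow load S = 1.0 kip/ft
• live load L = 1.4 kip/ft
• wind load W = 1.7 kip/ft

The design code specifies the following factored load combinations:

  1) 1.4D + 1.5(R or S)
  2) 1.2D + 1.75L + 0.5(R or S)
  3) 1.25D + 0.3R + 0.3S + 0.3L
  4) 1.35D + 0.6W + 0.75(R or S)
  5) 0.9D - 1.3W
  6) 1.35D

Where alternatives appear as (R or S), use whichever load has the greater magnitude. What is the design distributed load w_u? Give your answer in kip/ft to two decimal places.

(R or S) → S = 1.0 kip/ft.
1) 1.4(3.3) + 1.5(1.0) = 4.62 + 1.50 = 6.12
2) 1.2(3.3) + 1.75(1.4) + 0.5(1.0) = 3.96 + 2.45 + 0.50 = 6.91
3) 1.25(3.3) + 0.3(0.5) + 0.3(1.0) + 0.3(1.4) = 4.13 + 0.15 + 0.30 + 0.42 = 5.00
4) 1.35(3.3) + 0.6(1.7) + 0.75(1.0) = 4.46 + 1.02 + 0.75 = 6.23
5) 0.9(3.3) - 1.3(1.7) = 2.97 - 2.21 = 0.76
6) 1.35(3.3) = 4.46
The controlling combination is 2, giving 6.91 kip/ft.

6.91 kip/ft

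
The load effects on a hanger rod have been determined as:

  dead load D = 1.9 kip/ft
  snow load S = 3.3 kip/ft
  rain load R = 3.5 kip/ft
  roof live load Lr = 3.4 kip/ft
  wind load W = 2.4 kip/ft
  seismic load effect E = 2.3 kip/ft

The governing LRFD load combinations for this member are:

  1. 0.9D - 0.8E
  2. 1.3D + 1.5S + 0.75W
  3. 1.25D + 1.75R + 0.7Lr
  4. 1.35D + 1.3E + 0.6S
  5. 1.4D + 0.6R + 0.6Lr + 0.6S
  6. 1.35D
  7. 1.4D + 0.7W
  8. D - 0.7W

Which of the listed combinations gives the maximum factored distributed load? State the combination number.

Combination 3

1. 0.9(1.9) - 0.8(2.3) = -0.13
2. 1.3(1.9) + 1.5(3.3) + 0.75(2.4) = 9.22
3. 1.25(1.9) + 1.75(3.5) + 0.7(3.4) = 10.88
4. 1.35(1.9) + 1.3(2.3) + 0.6(3.3) = 7.54
5. 1.4(1.9) + 0.6(3.5) + 0.6(3.4) + 0.6(3.3) = 8.78
6. 1.35(1.9) = 2.57
7. 1.4(1.9) + 0.7(2.4) = 4.34
8. 1.0(1.9) - 0.7(2.4) = 0.22
The largest value is 10.88 kip/ft from combination 3.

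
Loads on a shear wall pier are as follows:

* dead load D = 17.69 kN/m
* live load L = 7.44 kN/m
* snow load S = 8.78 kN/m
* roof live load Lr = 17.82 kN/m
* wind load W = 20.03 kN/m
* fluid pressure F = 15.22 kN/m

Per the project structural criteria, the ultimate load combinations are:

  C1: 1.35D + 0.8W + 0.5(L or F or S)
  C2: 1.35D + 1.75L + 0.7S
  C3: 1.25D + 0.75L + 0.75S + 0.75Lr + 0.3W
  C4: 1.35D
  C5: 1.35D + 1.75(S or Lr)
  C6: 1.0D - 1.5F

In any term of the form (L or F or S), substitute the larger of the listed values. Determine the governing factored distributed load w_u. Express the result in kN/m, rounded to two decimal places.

55.07 kN/m

(L or F or S) → F = 15.22 kN/m; (S or Lr) → Lr = 17.82 kN/m.
C1: 1.35(17.69) + 0.8(20.03) + 0.5(15.22) = 47.52
C2: 1.35(17.69) + 1.75(7.44) + 0.7(8.78) = 43.05
C3: 1.25(17.69) + 0.75(7.44) + 0.75(8.78) + 0.75(17.82) + 0.3(20.03) = 53.65
C4: 1.35(17.69) = 23.88
C5: 1.35(17.69) + 1.75(17.82) = 55.07
C6: 1.0(17.69) - 1.5(15.22) = -5.14
The controlling combination is 5, giving 55.07 kN/m.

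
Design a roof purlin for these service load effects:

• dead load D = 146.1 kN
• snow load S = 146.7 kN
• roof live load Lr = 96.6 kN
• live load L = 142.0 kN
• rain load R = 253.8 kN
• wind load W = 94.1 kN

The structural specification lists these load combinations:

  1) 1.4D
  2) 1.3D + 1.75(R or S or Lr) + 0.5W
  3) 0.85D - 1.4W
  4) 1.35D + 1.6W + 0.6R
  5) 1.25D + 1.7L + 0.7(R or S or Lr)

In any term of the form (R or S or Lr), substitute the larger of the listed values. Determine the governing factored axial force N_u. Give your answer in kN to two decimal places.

(R or S or Lr) → R = 253.8 kN.
1) 1.4(146.1) = 204.54
2) 1.3(146.1) + 1.75(253.8) + 0.5(94.1) = 681.13
3) 0.85(146.1) - 1.4(94.1) = -7.56
4) 1.35(146.1) + 1.6(94.1) + 0.6(253.8) = 500.08
5) 1.25(146.1) + 1.7(142.0) + 0.7(253.8) = 601.69
The controlling combination is 2, giving 681.13 kN.

681.13 kN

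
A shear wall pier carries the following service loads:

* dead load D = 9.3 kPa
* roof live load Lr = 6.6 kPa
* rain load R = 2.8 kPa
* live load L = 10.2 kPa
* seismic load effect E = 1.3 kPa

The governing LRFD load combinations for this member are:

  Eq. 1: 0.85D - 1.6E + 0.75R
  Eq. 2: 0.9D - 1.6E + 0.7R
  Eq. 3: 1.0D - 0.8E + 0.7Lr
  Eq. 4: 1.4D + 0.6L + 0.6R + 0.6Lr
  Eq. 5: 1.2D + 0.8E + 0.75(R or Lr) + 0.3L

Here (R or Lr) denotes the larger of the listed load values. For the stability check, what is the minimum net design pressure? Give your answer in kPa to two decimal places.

(R or Lr) → Lr = 6.6 kPa.
Eq. 1: 0.85(9.3) - 1.6(1.3) + 0.75(2.8) = 7.93
Eq. 2: 0.9(9.3) - 1.6(1.3) + 0.7(2.8) = 8.25
Eq. 3: 1.0(9.3) - 0.8(1.3) + 0.7(6.6) = 12.88
Eq. 4: 1.4(9.3) + 0.6(10.2) + 0.6(2.8) + 0.6(6.6) = 24.78
Eq. 5: 1.2(9.3) + 0.8(1.3) + 0.75(6.6) + 0.3(10.2) = 20.21
Combination 1 gives the minimum: 7.93 kPa.

7.93 kPa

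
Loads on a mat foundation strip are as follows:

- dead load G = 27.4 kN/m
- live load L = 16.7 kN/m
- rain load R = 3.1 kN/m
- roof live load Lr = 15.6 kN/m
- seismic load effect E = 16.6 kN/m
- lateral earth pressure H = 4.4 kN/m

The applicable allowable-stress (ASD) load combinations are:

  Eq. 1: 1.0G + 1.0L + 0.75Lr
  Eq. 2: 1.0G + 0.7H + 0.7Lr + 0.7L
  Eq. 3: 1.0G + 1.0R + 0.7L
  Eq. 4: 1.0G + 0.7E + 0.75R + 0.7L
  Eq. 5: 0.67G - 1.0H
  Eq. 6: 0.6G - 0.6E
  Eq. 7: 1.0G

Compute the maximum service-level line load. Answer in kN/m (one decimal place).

55.8 kN/m

Eq. 1: 1.0(27.4) + 1.0(16.7) + 0.75(15.6) = 55.8
Eq. 2: 1.0(27.4) + 0.7(4.4) + 0.7(15.6) + 0.7(16.7) = 53.1
Eq. 3: 1.0(27.4) + 1.0(3.1) + 0.7(16.7) = 42.2
Eq. 4: 1.0(27.4) + 0.7(16.6) + 0.75(3.1) + 0.7(16.7) = 53.0
Eq. 5: 0.67(27.4) - 1.0(4.4) = 14.0
Eq. 6: 0.6(27.4) - 0.6(16.6) = 6.5
Eq. 7: 1.0(27.4) = 27.4
The controlling combination is 1, giving 55.8 kN/m.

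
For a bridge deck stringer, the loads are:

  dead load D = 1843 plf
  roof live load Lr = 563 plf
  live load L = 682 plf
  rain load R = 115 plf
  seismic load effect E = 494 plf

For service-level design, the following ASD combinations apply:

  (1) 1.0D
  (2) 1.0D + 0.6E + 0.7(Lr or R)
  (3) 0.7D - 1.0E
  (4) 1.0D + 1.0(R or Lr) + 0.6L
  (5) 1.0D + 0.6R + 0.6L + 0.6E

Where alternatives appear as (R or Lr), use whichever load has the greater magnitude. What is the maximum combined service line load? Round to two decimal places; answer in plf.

2815.20 plf

(Lr or R) → Lr = 563 plf; (R or Lr) → Lr = 563 plf.
(1) 1.0(1843) = 1843.00
(2) 1.0(1843) + 0.6(494) + 0.7(563) = 2533.50
(3) 0.7(1843) - 1.0(494) = 796.10
(4) 1.0(1843) + 1.0(563) + 0.6(682) = 2815.20
(5) 1.0(1843) + 0.6(115) + 0.6(682) + 0.6(494) = 2617.60
Combination 4 governs: w = 2815.20 plf.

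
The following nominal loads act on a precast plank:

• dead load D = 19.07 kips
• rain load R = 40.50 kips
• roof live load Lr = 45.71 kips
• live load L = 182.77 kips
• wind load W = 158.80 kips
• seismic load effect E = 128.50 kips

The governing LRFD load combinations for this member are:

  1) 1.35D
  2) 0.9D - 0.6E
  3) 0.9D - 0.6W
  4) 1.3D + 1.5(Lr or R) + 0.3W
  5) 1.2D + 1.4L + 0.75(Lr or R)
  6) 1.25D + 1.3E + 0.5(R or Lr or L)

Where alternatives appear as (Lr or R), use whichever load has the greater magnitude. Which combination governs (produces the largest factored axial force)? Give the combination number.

(Lr or R) → Lr = 45.71 kips; (R or Lr or L) → L = 182.77 kips.
1) 1.35(19.07) = 25.74
2) 0.9(19.07) - 0.6(128.50) = 17.16 - 77.10 = -59.94
3) 0.9(19.07) - 0.6(158.80) = 17.16 - 95.28 = -78.12
4) 1.3(19.07) + 1.5(45.71) + 0.3(158.80) = 24.79 + 68.57 + 47.64 = 141.00
5) 1.2(19.07) + 1.4(182.77) + 0.75(45.71) = 22.88 + 255.88 + 34.28 = 313.04
6) 1.25(19.07) + 1.3(128.50) + 0.5(182.77) = 282.27
The largest value is 313.04 kips from combination 5.

Combination 5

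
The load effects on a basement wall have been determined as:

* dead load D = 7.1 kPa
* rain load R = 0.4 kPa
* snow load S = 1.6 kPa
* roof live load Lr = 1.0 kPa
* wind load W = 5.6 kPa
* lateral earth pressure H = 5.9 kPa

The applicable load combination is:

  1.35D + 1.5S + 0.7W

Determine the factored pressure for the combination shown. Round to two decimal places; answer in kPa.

1.35(7.1) + 1.5(1.6) + 0.7(5.6) = 15.91
p_u = 15.91 kPa.

15.91 kPa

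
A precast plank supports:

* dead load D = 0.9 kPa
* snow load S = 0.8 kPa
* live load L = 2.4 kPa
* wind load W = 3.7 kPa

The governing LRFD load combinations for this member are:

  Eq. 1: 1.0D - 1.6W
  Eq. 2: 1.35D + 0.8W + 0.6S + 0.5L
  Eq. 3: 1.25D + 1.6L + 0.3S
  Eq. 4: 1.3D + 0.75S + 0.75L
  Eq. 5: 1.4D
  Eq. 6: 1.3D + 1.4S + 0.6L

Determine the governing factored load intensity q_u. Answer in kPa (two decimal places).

Eq. 1: 1.0(0.9) - 1.6(3.7) = -5.02
Eq. 2: 1.35(0.9) + 0.8(3.7) + 0.6(0.8) + 0.5(2.4) = 5.86
Eq. 3: 1.25(0.9) + 1.6(2.4) + 0.3(0.8) = 5.21
Eq. 4: 1.3(0.9) + 0.75(0.8) + 0.75(2.4) = 3.57
Eq. 5: 1.4(0.9) = 1.26
Eq. 6: 1.3(0.9) + 1.4(0.8) + 0.6(2.4) = 3.73
Combination 2 governs: q_u = 5.86 kPa.

5.86 kPa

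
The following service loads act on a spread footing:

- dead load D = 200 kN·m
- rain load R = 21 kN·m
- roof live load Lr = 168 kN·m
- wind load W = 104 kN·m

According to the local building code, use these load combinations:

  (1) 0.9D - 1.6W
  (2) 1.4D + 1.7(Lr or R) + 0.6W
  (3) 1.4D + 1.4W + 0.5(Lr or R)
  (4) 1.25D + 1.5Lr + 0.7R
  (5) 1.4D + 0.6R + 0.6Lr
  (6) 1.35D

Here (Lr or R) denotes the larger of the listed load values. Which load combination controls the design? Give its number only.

Combination 2

(Lr or R) → Lr = 168 kN·m.
(1) 0.9(200) - 1.6(104) = 13.6
(2) 1.4(200) + 1.7(168) + 0.6(104) = 628.0
(3) 1.4(200) + 1.4(104) + 0.5(168) = 509.6
(4) 1.25(200) + 1.5(168) + 0.7(21) = 516.7
(5) 1.4(200) + 0.6(21) + 0.6(168) = 393.4
(6) 1.35(200) = 270.0
The largest value is 628.0 kN·m from combination 2.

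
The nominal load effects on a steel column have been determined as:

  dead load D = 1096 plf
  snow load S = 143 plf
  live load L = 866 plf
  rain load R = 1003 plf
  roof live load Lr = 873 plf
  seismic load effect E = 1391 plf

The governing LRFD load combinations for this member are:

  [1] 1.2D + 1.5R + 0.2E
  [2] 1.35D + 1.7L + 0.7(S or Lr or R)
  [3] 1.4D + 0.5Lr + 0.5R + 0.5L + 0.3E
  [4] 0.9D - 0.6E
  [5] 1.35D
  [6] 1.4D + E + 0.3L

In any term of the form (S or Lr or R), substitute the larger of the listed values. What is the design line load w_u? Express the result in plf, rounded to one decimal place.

(S or Lr or R) → R = 1003 plf.
[1] 1.2(1096) + 1.5(1003) + 0.2(1391) = 1315.2 + 1504.5 + 278.2 = 3097.9
[2] 1.35(1096) + 1.7(866) + 0.7(1003) = 1479.6 + 1472.2 + 702.1 = 3653.9
[3] 1.4(1096) + 0.5(873) + 0.5(1003) + 0.5(866) + 0.3(1391) = 1534.4 + 436.5 + 501.5 + 433.0 + 417.3 = 3322.7
[4] 0.9(1096) - 0.6(1391) = 986.4 - 834.6 = 151.8
[5] 1.35(1096) = 1479.6
[6] 1.4(1096) + 1.0(1391) + 0.3(866) = 1534.4 + 1391.0 + 259.8 = 3185.2
Combination 2 governs: w_u = 3653.9 plf.

3653.9 plf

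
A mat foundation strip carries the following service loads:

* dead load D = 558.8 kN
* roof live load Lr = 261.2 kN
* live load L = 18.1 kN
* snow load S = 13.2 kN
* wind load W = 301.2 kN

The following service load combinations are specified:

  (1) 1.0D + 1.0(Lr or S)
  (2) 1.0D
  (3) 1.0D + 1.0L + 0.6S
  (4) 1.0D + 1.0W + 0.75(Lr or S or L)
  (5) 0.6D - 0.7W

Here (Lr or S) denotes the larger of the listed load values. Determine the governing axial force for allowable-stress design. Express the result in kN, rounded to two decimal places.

1055.90 kN

(Lr or S) → Lr = 261.2 kN; (Lr or S or L) → Lr = 261.2 kN.
(1) 1.0(558.8) + 1.0(261.2) = 820.00
(2) 1.0(558.8) = 558.80
(3) 1.0(558.8) + 1.0(18.1) + 0.6(13.2) = 584.82
(4) 1.0(558.8) + 1.0(301.2) + 0.75(261.2) = 1055.90
(5) 0.6(558.8) - 0.7(301.2) = 124.44
Combination 4 governs: N = 1055.90 kN.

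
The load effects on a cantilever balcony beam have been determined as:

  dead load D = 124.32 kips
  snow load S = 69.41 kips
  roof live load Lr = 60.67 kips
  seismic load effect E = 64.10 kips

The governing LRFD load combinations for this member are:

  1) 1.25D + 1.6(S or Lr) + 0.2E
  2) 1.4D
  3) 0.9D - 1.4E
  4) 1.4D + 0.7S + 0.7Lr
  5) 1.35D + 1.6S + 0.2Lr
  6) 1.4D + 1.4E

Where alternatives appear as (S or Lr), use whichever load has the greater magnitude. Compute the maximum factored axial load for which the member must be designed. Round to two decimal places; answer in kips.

291.02 kips

(S or Lr) → S = 69.41 kips.
1) 1.25(124.32) + 1.6(69.41) + 0.2(64.10) = 155.40 + 111.06 + 12.82 = 279.28
2) 1.4(124.32) = 174.05
3) 0.9(124.32) - 1.4(64.10) = 111.89 - 89.74 = 22.15
4) 1.4(124.32) + 0.7(69.41) + 0.7(60.67) = 265.10
5) 1.35(124.32) + 1.6(69.41) + 0.2(60.67) = 167.83 + 111.06 + 12.13 = 291.02
6) 1.4(124.32) + 1.4(64.10) = 174.05 + 89.74 = 263.79
Maximum is from combination 5.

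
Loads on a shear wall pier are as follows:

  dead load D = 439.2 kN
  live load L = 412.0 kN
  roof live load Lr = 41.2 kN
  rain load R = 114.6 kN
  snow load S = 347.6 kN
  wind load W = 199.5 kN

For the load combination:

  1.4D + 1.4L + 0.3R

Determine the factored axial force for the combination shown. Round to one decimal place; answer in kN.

1.4(439.2) + 1.4(412.0) + 0.3(114.6) = 614.9 + 576.8 + 34.4 = 1226.1
N_u = 1226.1 kN.

1226.1 kN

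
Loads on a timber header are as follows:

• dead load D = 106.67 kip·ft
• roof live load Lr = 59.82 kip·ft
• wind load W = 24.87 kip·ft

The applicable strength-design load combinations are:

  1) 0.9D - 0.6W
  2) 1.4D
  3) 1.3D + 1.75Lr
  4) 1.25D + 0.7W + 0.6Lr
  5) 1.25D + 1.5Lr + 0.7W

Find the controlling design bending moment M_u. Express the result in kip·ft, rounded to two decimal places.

1) 0.9(106.67) - 0.6(24.87) = 81.08
2) 1.4(106.67) = 149.34
3) 1.3(106.67) + 1.75(59.82) = 243.36
4) 1.25(106.67) + 0.7(24.87) + 0.6(59.82) = 186.64
5) 1.25(106.67) + 1.5(59.82) + 0.7(24.87) = 240.48
Combination 3 governs: M_u = 243.36 kip·ft.

243.36 kip·ft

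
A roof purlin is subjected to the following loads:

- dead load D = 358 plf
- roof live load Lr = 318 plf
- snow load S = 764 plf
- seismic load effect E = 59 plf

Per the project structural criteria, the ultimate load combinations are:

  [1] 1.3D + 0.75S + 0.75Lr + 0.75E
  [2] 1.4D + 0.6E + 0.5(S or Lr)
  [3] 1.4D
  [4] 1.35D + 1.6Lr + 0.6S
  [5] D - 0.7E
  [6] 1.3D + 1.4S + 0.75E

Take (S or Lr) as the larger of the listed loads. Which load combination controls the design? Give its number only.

(S or Lr) → S = 764 plf.
[1] 1.3(358) + 0.75(764) + 0.75(318) + 0.75(59) = 1321.15
[2] 1.4(358) + 0.6(59) + 0.5(764) = 918.60
[3] 1.4(358) = 501.20
[4] 1.35(358) + 1.6(318) + 0.6(764) = 1450.50
[5] 1.0(358) - 0.7(59) = 316.70
[6] 1.3(358) + 1.4(764) + 0.75(59) = 1579.25
The largest value is 1579.25 plf from combination 6.

Combination 6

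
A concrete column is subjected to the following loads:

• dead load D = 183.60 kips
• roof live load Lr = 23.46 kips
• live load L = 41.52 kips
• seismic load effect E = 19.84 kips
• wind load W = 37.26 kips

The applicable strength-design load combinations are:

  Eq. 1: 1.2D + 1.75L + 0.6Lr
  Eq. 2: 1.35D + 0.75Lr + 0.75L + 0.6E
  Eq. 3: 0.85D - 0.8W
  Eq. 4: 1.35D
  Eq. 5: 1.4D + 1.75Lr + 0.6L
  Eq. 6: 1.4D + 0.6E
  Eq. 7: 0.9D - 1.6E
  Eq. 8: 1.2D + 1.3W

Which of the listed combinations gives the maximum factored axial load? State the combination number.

Combination 5

Eq. 1: 1.2(183.60) + 1.75(41.52) + 0.6(23.46) = 220.32 + 72.66 + 14.08 = 307.06
Eq. 2: 1.35(183.60) + 0.75(23.46) + 0.75(41.52) + 0.6(19.84) = 247.86 + 17.60 + 31.14 + 11.90 = 308.50
Eq. 3: 0.85(183.60) - 0.8(37.26) = 156.06 - 29.81 = 126.25
Eq. 4: 1.35(183.60) = 247.86
Eq. 5: 1.4(183.60) + 1.75(23.46) + 0.6(41.52) = 257.04 + 41.06 + 24.91 = 323.01
Eq. 6: 1.4(183.60) + 0.6(19.84) = 257.04 + 11.90 = 268.94
Eq. 7: 0.9(183.60) - 1.6(19.84) = 165.24 - 31.74 = 133.50
Eq. 8: 1.2(183.60) + 1.3(37.26) = 220.32 + 48.44 = 268.76
The largest value is 323.01 kips from combination 5.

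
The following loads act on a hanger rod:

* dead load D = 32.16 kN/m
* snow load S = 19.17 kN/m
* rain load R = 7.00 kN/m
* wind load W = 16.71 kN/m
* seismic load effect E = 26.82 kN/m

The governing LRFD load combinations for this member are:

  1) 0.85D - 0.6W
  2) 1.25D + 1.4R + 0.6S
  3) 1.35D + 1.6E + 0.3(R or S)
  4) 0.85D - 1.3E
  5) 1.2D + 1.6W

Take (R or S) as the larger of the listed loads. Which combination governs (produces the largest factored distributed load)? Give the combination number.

(R or S) → S = 19.17 kN/m.
1) 0.85(32.16) - 0.6(16.71) = 27.34 - 10.03 = 17.31
2) 1.25(32.16) + 1.4(7.00) + 0.6(19.17) = 40.20 + 9.80 + 11.50 = 61.50
3) 1.35(32.16) + 1.6(26.82) + 0.3(19.17) = 43.42 + 42.91 + 5.75 = 92.08
4) 0.85(32.16) - 1.3(26.82) = 27.34 - 34.87 = -7.53
5) 1.2(32.16) + 1.6(16.71) = 38.59 + 26.74 = 65.33
The largest value is 92.08 kN/m from combination 3.

Combination 3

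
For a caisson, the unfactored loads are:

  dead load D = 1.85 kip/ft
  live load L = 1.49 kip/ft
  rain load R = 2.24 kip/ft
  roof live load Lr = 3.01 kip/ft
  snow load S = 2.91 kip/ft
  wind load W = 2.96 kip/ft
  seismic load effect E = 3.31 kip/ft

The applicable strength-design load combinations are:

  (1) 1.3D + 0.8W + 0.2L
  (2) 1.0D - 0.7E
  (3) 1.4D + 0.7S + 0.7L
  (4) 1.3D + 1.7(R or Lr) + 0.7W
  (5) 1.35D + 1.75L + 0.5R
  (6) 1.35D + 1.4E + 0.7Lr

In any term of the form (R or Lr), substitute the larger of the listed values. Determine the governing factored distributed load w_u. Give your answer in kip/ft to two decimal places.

(R or Lr) → Lr = 3.01 kip/ft.
(1) 1.3(1.85) + 0.8(2.96) + 0.2(1.49) = 5.07
(2) 1.0(1.85) - 0.7(3.31) = 1.85 - 2.32 = -0.47
(3) 1.4(1.85) + 0.7(2.91) + 0.7(1.49) = 2.59 + 2.04 + 1.04 = 5.67
(4) 1.3(1.85) + 1.7(3.01) + 0.7(2.96) = 9.59
(5) 1.35(1.85) + 1.75(1.49) + 0.5(2.24) = 2.50 + 2.61 + 1.12 = 6.23
(6) 1.35(1.85) + 1.4(3.31) + 0.7(3.01) = 2.50 + 4.63 + 2.11 = 9.24
Combination 4 governs: w_u = 9.59 kip/ft.

9.59 kip/ft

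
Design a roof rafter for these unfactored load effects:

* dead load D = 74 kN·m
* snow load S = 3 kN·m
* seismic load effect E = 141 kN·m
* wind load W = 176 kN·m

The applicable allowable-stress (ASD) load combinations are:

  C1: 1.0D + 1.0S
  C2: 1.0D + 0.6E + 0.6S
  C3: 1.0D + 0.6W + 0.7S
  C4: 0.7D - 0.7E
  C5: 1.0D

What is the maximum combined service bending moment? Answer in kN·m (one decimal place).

C1: 1.0(74) + 1.0(3) = 77.0
C2: 1.0(74) + 0.6(141) + 0.6(3) = 160.4
C3: 1.0(74) + 0.6(176) + 0.7(3) = 181.7
C4: 0.7(74) - 0.7(141) = -46.9
C5: 1.0(74) = 74.0
The controlling combination is 3, giving 181.7 kN·m.

181.7 kN·m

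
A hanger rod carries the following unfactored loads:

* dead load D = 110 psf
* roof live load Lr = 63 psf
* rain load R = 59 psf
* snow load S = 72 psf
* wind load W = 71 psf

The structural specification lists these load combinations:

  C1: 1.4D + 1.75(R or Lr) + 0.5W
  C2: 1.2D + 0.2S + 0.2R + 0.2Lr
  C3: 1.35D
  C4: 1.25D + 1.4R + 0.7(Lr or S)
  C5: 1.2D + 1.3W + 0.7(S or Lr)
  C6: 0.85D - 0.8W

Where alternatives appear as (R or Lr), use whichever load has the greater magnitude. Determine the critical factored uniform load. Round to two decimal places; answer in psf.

(R or Lr) → Lr = 63 psf; (Lr or S) → S = 72 psf; (S or Lr) → S = 72 psf.
C1: 1.4(110) + 1.75(63) + 0.5(71) = 154.00 + 110.25 + 35.50 = 299.75
C2: 1.2(110) + 0.2(72) + 0.2(59) + 0.2(63) = 132.00 + 14.40 + 11.80 + 12.60 = 170.80
C3: 1.35(110) = 148.50
C4: 1.25(110) + 1.4(59) + 0.7(72) = 137.50 + 82.60 + 50.40 = 270.50
C5: 1.2(110) + 1.3(71) + 0.7(72) = 132.00 + 92.30 + 50.40 = 274.70
C6: 0.85(110) - 0.8(71) = 93.50 - 56.80 = 36.70
Combination 1 governs: q_u = 299.75 psf.

299.75 psf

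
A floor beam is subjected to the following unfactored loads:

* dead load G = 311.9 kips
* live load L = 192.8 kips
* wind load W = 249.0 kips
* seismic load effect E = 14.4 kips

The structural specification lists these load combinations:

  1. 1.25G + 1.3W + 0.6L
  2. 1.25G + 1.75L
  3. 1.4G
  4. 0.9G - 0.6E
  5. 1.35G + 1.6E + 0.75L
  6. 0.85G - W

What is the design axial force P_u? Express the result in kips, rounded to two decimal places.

829.26 kips

1. 1.25(311.9) + 1.3(249.0) + 0.6(192.8) = 389.88 + 323.70 + 115.68 = 829.26
2. 1.25(311.9) + 1.75(192.8) = 389.88 + 337.40 = 727.28
3. 1.4(311.9) = 436.66
4. 0.9(311.9) - 0.6(14.4) = 280.71 - 8.64 = 272.07
5. 1.35(311.9) + 1.6(14.4) + 0.75(192.8) = 421.07 + 23.04 + 144.60 = 588.71
6. 0.85(311.9) - 1.0(249.0) = 265.12 - 249.00 = 16.12
Maximum is from combination 1.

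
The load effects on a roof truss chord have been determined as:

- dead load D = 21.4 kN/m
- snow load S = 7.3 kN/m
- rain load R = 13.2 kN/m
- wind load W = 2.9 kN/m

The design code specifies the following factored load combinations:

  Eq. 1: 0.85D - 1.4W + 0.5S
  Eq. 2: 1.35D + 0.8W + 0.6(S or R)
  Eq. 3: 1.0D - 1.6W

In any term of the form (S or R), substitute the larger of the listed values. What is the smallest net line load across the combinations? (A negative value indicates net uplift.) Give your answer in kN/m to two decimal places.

(S or R) → R = 13.2 kN/m.
Eq. 1: 0.85(21.4) - 1.4(2.9) + 0.5(7.3) = 18.19 - 4.06 + 3.65 = 17.78
Eq. 2: 1.35(21.4) + 0.8(2.9) + 0.6(13.2) = 28.89 + 2.32 + 7.92 = 39.13
Eq. 3: 1.0(21.4) - 1.6(2.9) = 21.40 - 4.64 = 16.76
Combination 3 gives the minimum: 16.76 kN/m.

16.76 kN/m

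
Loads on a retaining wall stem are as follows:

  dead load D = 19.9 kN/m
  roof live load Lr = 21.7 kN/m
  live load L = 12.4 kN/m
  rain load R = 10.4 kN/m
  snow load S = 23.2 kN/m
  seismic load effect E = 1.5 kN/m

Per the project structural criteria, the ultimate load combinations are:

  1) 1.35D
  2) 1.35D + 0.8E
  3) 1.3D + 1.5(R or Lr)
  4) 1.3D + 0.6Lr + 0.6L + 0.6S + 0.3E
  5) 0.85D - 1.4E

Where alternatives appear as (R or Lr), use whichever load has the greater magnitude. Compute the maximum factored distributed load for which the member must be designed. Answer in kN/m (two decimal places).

(R or Lr) → Lr = 21.7 kN/m.
1) 1.35(19.9) = 26.87
2) 1.35(19.9) + 0.8(1.5) = 28.07
3) 1.3(19.9) + 1.5(21.7) = 58.42
4) 1.3(19.9) + 0.6(21.7) + 0.6(12.4) + 0.6(23.2) + 0.3(1.5) = 60.70
5) 0.85(19.9) - 1.4(1.5) = 14.82
Maximum is from combination 4.

60.70 kN/m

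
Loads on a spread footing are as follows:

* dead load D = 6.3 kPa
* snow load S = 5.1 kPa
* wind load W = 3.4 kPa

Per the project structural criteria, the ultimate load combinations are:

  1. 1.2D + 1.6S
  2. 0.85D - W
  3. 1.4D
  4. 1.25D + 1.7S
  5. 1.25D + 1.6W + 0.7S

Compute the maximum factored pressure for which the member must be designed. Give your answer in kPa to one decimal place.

1. 1.2(6.3) + 1.6(5.1) = 15.7
2. 0.85(6.3) - 1.0(3.4) = 5.4 - 3.4 = 2.0
3. 1.4(6.3) = 8.8
4. 1.25(6.3) + 1.7(5.1) = 16.5
5. 1.25(6.3) + 1.6(3.4) + 0.7(5.1) = 7.9 + 5.4 + 3.6 = 16.9
The controlling combination is 5, giving 16.9 kPa.

16.9 kPa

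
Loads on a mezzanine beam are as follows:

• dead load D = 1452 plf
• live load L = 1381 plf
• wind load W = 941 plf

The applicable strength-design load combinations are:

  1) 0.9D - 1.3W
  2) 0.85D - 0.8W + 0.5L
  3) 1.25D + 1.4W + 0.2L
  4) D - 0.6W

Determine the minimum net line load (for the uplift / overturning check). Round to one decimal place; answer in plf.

83.5 plf

1) 0.9(1452) - 1.3(941) = 1306.8 - 1223.3 = 83.5
2) 0.85(1452) - 0.8(941) + 0.5(1381) = 1234.2 - 752.8 + 690.5 = 1171.9
3) 1.25(1452) + 1.4(941) + 0.2(1381) = 1815.0 + 1317.4 + 276.2 = 3408.6
4) 1.0(1452) - 0.6(941) = 1452.0 - 564.6 = 887.4
Combination 1 gives the minimum: 83.5 plf.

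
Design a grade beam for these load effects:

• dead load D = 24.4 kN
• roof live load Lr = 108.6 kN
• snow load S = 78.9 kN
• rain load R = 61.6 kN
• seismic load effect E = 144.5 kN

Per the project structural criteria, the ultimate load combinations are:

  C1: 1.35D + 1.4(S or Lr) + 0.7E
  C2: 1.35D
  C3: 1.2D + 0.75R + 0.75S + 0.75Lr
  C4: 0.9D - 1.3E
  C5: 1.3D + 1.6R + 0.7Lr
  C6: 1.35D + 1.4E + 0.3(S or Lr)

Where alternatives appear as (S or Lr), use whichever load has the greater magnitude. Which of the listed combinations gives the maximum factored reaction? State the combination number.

Combination 1

(S or Lr) → Lr = 108.6 kN.
C1: 1.35(24.4) + 1.4(108.6) + 0.7(144.5) = 286.1
C2: 1.35(24.4) = 32.9
C3: 1.2(24.4) + 0.75(61.6) + 0.75(78.9) + 0.75(108.6) = 216.1
C4: 0.9(24.4) - 1.3(144.5) = -165.9
C5: 1.3(24.4) + 1.6(61.6) + 0.7(108.6) = 206.3
C6: 1.35(24.4) + 1.4(144.5) + 0.3(108.6) = 267.8
The largest value is 286.1 kN from combination 1.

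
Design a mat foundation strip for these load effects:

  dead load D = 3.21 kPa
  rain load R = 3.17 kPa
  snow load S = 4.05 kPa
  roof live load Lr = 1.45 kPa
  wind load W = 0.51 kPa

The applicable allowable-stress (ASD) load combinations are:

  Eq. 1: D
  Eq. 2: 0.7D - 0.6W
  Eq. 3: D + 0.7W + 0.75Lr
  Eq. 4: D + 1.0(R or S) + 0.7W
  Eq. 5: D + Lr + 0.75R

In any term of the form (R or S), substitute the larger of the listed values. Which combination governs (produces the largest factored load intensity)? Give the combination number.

Combination 4

(R or S) → S = 4.05 kPa.
Eq. 1: 1.0(3.21) = 3.21
Eq. 2: 0.7(3.21) - 0.6(0.51) = 2.25 - 0.31 = 1.94
Eq. 3: 1.0(3.21) + 0.7(0.51) + 0.75(1.45) = 4.65
Eq. 4: 1.0(3.21) + 1.0(4.05) + 0.7(0.51) = 3.21 + 4.05 + 0.36 = 7.62
Eq. 5: 1.0(3.21) + 1.0(1.45) + 0.75(3.17) = 3.21 + 1.45 + 2.38 = 7.04
The largest value is 7.62 kPa from combination 4.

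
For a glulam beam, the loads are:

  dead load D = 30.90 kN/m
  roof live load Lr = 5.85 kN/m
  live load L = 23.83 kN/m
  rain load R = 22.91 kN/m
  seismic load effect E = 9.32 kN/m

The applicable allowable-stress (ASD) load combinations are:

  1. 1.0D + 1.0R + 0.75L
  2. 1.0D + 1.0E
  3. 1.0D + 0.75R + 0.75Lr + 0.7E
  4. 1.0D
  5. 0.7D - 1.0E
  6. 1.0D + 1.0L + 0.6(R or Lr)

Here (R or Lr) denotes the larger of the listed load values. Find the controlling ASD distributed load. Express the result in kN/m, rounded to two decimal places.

71.68 kN/m

(R or Lr) → R = 22.91 kN/m.
1. 1.0(30.90) + 1.0(22.91) + 0.75(23.83) = 30.90 + 22.91 + 17.87 = 71.68
2. 1.0(30.90) + 1.0(9.32) = 30.90 + 9.32 = 40.22
3. 1.0(30.90) + 0.75(22.91) + 0.75(5.85) + 0.7(9.32) = 30.90 + 17.18 + 4.39 + 6.52 = 58.99
4. 1.0(30.90) = 30.90
5. 0.7(30.90) - 1.0(9.32) = 21.63 - 9.32 = 12.31
6. 1.0(30.90) + 1.0(23.83) + 0.6(22.91) = 30.90 + 23.83 + 13.75 = 68.48
Combination 1 governs: w = 71.68 kN/m.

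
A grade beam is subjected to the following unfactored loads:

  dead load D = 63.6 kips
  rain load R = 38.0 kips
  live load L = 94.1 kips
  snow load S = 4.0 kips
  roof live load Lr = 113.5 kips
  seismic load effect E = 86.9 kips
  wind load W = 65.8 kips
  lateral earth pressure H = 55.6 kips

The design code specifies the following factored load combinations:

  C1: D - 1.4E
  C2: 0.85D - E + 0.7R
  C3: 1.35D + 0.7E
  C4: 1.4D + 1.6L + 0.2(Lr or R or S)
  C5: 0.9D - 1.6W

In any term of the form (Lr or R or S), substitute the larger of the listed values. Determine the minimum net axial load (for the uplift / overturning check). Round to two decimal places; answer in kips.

-58.06 kips

(Lr or R or S) → Lr = 113.5 kips.
C1: 1.0(63.6) - 1.4(86.9) = 63.60 - 121.66 = -58.06
C2: 0.85(63.6) - 1.0(86.9) + 0.7(38.0) = 54.06 - 86.90 + 26.60 = -6.24
C3: 1.35(63.6) + 0.7(86.9) = 85.86 + 60.83 = 146.69
C4: 1.4(63.6) + 1.6(94.1) + 0.2(113.5) = 89.04 + 150.56 + 22.70 = 262.30
C5: 0.9(63.6) - 1.6(65.8) = 57.24 - 105.28 = -48.04
Combination 1 gives the minimum: -58.06 kips.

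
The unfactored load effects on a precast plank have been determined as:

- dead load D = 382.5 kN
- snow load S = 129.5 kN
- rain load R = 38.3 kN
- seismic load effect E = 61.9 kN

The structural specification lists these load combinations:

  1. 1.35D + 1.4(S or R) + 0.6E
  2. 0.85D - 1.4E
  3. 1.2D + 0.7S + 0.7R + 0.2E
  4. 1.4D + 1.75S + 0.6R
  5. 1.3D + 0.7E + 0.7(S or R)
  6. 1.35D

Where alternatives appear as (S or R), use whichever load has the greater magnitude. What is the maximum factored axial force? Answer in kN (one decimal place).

(S or R) → S = 129.5 kN.
1. 1.35(382.5) + 1.4(129.5) + 0.6(61.9) = 516.4 + 181.3 + 37.1 = 734.8
2. 0.85(382.5) - 1.4(61.9) = 238.5
3. 1.2(382.5) + 0.7(129.5) + 0.7(38.3) + 0.2(61.9) = 588.8
4. 1.4(382.5) + 1.75(129.5) + 0.6(38.3) = 535.5 + 226.6 + 23.0 = 785.1
5. 1.3(382.5) + 0.7(61.9) + 0.7(129.5) = 631.2
6. 1.35(382.5) = 516.4
Combination 4 governs: N_u = 785.1 kN.

785.1 kN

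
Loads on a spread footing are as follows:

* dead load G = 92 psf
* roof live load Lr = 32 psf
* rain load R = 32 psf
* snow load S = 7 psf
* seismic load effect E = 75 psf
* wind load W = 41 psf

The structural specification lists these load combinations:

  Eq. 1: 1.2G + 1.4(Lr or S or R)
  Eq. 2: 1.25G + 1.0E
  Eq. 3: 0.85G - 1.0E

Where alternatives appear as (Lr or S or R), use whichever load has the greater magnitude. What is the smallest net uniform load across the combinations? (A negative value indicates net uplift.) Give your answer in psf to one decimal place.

(Lr or S or R) → Lr = 32 psf.
Eq. 1: 1.2(92) + 1.4(32) = 110.4 + 44.8 = 155.2
Eq. 2: 1.25(92) + 1.0(75) = 115.0 + 75.0 = 190.0
Eq. 3: 0.85(92) - 1.0(75) = 78.2 - 75.0 = 3.2
Combination 3 gives the minimum: 3.2 psf.

3.2 psf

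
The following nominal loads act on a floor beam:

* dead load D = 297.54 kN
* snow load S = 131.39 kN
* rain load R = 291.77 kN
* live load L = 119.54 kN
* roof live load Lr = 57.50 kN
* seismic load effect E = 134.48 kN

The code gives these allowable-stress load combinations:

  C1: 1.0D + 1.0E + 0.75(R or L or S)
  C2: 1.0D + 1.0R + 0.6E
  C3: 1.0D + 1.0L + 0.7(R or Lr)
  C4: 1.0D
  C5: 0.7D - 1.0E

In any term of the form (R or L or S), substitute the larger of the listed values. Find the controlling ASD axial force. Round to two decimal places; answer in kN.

670.00 kN

(R or L or S) → R = 291.77 kN; (R or Lr) → R = 291.77 kN.
C1: 1.0(297.54) + 1.0(134.48) + 0.75(291.77) = 650.85
C2: 1.0(297.54) + 1.0(291.77) + 0.6(134.48) = 670.00
C3: 1.0(297.54) + 1.0(119.54) + 0.7(291.77) = 621.32
C4: 1.0(297.54) = 297.54
C5: 0.7(297.54) - 1.0(134.48) = 73.80
The controlling combination is 2, giving 670.00 kN.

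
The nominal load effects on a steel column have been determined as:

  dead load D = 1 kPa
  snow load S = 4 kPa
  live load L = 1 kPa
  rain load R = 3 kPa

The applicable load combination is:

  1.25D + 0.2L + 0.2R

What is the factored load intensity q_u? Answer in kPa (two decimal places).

1.25(1) + 0.2(1) + 0.2(3) = 2.05
q_u = 2.05 kPa.

2.05 kPa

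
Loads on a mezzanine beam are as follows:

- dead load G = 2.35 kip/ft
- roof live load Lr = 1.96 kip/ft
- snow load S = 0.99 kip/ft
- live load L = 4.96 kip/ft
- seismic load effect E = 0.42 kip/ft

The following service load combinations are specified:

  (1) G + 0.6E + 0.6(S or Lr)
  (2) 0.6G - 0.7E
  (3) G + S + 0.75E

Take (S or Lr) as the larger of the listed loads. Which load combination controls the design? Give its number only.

(S or Lr) → Lr = 1.96 kip/ft.
(1) 1.0(2.35) + 0.6(0.42) + 0.6(1.96) = 3.78
(2) 0.6(2.35) - 0.7(0.42) = 1.12
(3) 1.0(2.35) + 1.0(0.99) + 0.75(0.42) = 3.66
The largest value is 3.78 kip/ft from combination 1.

Combination 1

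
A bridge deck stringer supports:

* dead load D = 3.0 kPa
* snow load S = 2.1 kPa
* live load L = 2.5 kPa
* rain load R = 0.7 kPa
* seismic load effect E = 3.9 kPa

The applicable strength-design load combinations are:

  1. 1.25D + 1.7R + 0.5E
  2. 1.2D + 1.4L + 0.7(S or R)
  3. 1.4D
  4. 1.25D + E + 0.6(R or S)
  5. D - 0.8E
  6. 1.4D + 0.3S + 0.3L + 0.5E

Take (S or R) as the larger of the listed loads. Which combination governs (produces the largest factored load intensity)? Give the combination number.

Combination 4

(S or R) → S = 2.1 kPa; (R or S) → S = 2.1 kPa.
1. 1.25(3.0) + 1.7(0.7) + 0.5(3.9) = 6.89
2. 1.2(3.0) + 1.4(2.5) + 0.7(2.1) = 8.57
3. 1.4(3.0) = 4.20
4. 1.25(3.0) + 1.0(3.9) + 0.6(2.1) = 8.91
5. 1.0(3.0) - 0.8(3.9) = -0.12
6. 1.4(3.0) + 0.3(2.1) + 0.3(2.5) + 0.5(3.9) = 7.53
The largest value is 8.91 kPa from combination 4.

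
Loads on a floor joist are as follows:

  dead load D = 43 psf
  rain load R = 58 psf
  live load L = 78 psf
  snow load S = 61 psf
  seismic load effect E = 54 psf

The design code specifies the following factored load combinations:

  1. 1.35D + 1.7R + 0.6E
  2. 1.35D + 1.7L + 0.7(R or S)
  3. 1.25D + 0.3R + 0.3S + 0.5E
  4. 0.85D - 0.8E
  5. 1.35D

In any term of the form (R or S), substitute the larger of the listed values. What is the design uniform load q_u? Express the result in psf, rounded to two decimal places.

233.35 psf

(R or S) → S = 61 psf.
1. 1.35(43) + 1.7(58) + 0.6(54) = 58.05 + 98.60 + 32.40 = 189.05
2. 1.35(43) + 1.7(78) + 0.7(61) = 58.05 + 132.60 + 42.70 = 233.35
3. 1.25(43) + 0.3(58) + 0.3(61) + 0.5(54) = 53.75 + 17.40 + 18.30 + 27.00 = 116.45
4. 0.85(43) - 0.8(54) = 36.55 - 43.20 = -6.65
5. 1.35(43) = 58.05
Maximum is from combination 2.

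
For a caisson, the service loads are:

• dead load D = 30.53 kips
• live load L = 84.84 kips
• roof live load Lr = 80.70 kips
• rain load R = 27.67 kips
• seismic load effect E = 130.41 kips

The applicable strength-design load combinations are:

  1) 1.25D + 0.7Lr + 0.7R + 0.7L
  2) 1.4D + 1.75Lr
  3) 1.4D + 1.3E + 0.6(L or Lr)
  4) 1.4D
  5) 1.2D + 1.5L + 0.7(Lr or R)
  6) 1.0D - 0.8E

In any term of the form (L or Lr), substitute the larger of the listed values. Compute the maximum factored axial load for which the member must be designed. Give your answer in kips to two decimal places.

(L or Lr) → L = 84.84 kips; (Lr or R) → Lr = 80.70 kips.
1) 1.25(30.53) + 0.7(80.70) + 0.7(27.67) + 0.7(84.84) = 38.16 + 56.49 + 19.37 + 59.39 = 173.41
2) 1.4(30.53) + 1.75(80.70) = 42.74 + 141.23 = 183.97
3) 1.4(30.53) + 1.3(130.41) + 0.6(84.84) = 263.18
4) 1.4(30.53) = 42.74
5) 1.2(30.53) + 1.5(84.84) + 0.7(80.70) = 36.64 + 127.26 + 56.49 = 220.39
6) 1.0(30.53) - 0.8(130.41) = 30.53 - 104.33 = -73.80
The controlling combination is 3, giving 263.18 kips.

263.18 kips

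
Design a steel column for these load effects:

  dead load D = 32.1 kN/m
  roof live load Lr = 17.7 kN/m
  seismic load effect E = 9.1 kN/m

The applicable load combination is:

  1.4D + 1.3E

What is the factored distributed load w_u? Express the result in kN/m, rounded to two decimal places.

1.4(32.1) + 1.3(9.1) = 44.94 + 11.83 = 56.77
w_u = 56.77 kN/m.

56.77 kN/m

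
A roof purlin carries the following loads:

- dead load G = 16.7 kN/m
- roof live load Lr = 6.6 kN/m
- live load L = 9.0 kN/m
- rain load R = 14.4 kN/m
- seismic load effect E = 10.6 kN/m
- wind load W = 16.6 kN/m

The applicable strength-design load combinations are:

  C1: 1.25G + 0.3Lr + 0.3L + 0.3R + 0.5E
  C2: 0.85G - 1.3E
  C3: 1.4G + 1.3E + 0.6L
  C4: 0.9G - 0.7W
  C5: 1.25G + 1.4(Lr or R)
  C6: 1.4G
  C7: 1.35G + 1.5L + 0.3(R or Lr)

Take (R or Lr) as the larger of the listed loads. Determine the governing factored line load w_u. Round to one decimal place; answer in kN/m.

42.6 kN/m

(Lr or R) → R = 14.4 kN/m; (R or Lr) → R = 14.4 kN/m.
C1: 1.25(16.7) + 0.3(6.6) + 0.3(9.0) + 0.3(14.4) + 0.5(10.6) = 20.9 + 2.0 + 2.7 + 4.3 + 5.3 = 35.2
C2: 0.85(16.7) - 1.3(10.6) = 14.2 - 13.8 = 0.4
C3: 1.4(16.7) + 1.3(10.6) + 0.6(9.0) = 23.4 + 13.8 + 5.4 = 42.6
C4: 0.9(16.7) - 0.7(16.6) = 15.0 - 11.6 = 3.4
C5: 1.25(16.7) + 1.4(14.4) = 41.0
C6: 1.4(16.7) = 23.4
C7: 1.35(16.7) + 1.5(9.0) + 0.3(14.4) = 40.4
The controlling combination is 3, giving 42.6 kN/m.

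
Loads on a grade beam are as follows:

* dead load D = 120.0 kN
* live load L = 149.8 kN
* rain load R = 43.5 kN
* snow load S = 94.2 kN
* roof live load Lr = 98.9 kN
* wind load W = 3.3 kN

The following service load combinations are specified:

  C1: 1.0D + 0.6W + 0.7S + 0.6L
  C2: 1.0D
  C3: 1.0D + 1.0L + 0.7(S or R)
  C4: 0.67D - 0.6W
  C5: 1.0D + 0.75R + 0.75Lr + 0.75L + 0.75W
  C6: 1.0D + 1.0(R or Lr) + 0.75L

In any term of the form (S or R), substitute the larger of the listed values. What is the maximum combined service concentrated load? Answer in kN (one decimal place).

(S or R) → S = 94.2 kN; (R or Lr) → Lr = 98.9 kN.
C1: 1.0(120.0) + 0.6(3.3) + 0.7(94.2) + 0.6(149.8) = 120.0 + 2.0 + 65.9 + 89.9 = 277.8
C2: 1.0(120.0) = 120.0
C3: 1.0(120.0) + 1.0(149.8) + 0.7(94.2) = 120.0 + 149.8 + 65.9 = 335.7
C4: 0.67(120.0) - 0.6(3.3) = 80.4 - 2.0 = 78.4
C5: 1.0(120.0) + 0.75(43.5) + 0.75(98.9) + 0.75(149.8) + 0.75(3.3) = 341.6
C6: 1.0(120.0) + 1.0(98.9) + 0.75(149.8) = 120.0 + 98.9 + 112.4 = 331.3
The controlling combination is 5, giving 341.6 kN.

341.6 kN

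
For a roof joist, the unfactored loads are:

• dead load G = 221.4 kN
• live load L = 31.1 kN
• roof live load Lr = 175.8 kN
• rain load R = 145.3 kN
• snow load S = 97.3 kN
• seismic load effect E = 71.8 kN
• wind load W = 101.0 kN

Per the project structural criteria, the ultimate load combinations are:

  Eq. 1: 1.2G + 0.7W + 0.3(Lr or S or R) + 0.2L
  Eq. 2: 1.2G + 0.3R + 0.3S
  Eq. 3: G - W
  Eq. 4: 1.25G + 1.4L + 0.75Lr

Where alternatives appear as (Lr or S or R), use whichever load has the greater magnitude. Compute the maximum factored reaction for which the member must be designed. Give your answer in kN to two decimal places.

(Lr or S or R) → Lr = 175.8 kN.
Eq. 1: 1.2(221.4) + 0.7(101.0) + 0.3(175.8) + 0.2(31.1) = 395.34
Eq. 2: 1.2(221.4) + 0.3(145.3) + 0.3(97.3) = 338.46
Eq. 3: 1.0(221.4) - 1.0(101.0) = 120.40
Eq. 4: 1.25(221.4) + 1.4(31.1) + 0.75(175.8) = 452.14
Maximum is from combination 4.

452.14 kN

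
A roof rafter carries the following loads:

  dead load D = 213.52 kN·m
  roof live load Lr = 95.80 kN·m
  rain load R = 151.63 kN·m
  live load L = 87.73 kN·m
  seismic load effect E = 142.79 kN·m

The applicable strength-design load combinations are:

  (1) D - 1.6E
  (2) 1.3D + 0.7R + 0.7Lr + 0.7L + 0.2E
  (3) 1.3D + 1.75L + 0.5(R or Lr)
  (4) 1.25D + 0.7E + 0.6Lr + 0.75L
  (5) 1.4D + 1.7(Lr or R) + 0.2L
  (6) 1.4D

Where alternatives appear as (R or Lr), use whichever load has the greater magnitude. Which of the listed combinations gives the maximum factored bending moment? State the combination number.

Combination 5

(R or Lr) → R = 151.63 kN·m; (Lr or R) → R = 151.63 kN·m.
(1) 1.0(213.52) - 1.6(142.79) = -14.94
(2) 1.3(213.52) + 0.7(151.63) + 0.7(95.80) + 0.7(87.73) + 0.2(142.79) = 540.75
(3) 1.3(213.52) + 1.75(87.73) + 0.5(151.63) = 506.92
(4) 1.25(213.52) + 0.7(142.79) + 0.6(95.80) + 0.75(87.73) = 490.13
(5) 1.4(213.52) + 1.7(151.63) + 0.2(87.73) = 574.25
(6) 1.4(213.52) = 298.93
The largest value is 574.25 kN·m from combination 5.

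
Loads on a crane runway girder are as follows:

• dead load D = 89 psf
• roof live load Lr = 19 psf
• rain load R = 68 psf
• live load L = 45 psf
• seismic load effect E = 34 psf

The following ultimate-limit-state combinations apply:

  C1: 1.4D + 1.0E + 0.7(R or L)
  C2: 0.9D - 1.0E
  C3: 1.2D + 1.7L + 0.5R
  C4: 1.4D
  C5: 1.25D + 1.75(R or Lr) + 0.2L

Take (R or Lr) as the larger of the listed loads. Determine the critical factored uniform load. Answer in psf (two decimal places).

(R or L) → R = 68 psf; (R or Lr) → R = 68 psf.
C1: 1.4(89) + 1.0(34) + 0.7(68) = 206.20
C2: 0.9(89) - 1.0(34) = 46.10
C3: 1.2(89) + 1.7(45) + 0.5(68) = 217.30
C4: 1.4(89) = 124.60
C5: 1.25(89) + 1.75(68) + 0.2(45) = 239.25
The controlling combination is 5, giving 239.25 psf.

239.25 psf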